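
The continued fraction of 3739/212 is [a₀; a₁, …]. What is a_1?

3739 = 17·212 + 135   →  a_0 = 17
212 = 1·135 + 77   →  a_1 = 1

1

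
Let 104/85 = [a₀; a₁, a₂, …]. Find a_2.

2

104 = 1·85 + 19   →  a_0 = 1
85 = 4·19 + 9   →  a_1 = 4
19 = 2·9 + 1   →  a_2 = 2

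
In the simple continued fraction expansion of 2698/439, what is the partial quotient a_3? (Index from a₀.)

2698 = 6·439 + 64   →  a_0 = 6
439 = 6·64 + 55   →  a_1 = 6
64 = 1·55 + 9   →  a_2 = 1
55 = 6·9 + 1   →  a_3 = 6

6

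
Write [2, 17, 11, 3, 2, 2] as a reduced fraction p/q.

Using pₖ = aₖpₖ₋₁ + pₖ₋₂ and qₖ = aₖqₖ₋₁ + qₖ₋₂:
  k=0: a=2, p=2, q=1
  k=1: a=17, p=35, q=17
  k=2: a=11, p=387, q=188
  k=3: a=3, p=1196, q=581
  k=4: a=2, p=2779, q=1350
  k=5: a=2, p=6754, q=3281

6754/3281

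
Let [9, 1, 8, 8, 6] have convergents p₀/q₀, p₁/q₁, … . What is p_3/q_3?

722/73

Using pₖ = aₖpₖ₋₁ + pₖ₋₂, qₖ = aₖqₖ₋₁ + qₖ₋₂ (with p₋₁=1, p₋₂=0, q₋₁=0, q₋₂=1):
  k=0: a=9, p=9, q=1
  k=1: a=1, p=10, q=1
  k=2: a=8, p=89, q=9
  k=3: a=8, p=722, q=73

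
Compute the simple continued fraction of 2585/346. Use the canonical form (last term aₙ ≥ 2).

2585 = 7·346 + 163
346 = 2·163 + 20
163 = 8·20 + 3
20 = 6·3 + 2
3 = 1·2 + 1
2 = 2·1 + 0  (stop)
So 2585/346 = [7; 2, 8, 6, 1, 2].

[7; 2, 8, 6, 1, 2]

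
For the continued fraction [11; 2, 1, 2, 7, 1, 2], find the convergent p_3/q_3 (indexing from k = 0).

91/8

Using pₖ = aₖpₖ₋₁ + pₖ₋₂, qₖ = aₖqₖ₋₁ + qₖ₋₂ (with p₋₁=1, p₋₂=0, q₋₁=0, q₋₂=1):
  k=0: a=11, p=11, q=1
  k=1: a=2, p=23, q=2
  k=2: a=1, p=34, q=3
  k=3: a=2, p=91, q=8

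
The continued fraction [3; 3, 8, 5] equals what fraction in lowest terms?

Fold from the inside: start with 5/1.
  8 + 1/5 = 41/5
  3 + 5/41 = 128/41
  3 + 41/128 = 425/128

425/128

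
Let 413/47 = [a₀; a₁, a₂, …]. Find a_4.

413 = 8·47 + 37   →  a_0 = 8
47 = 1·37 + 10   →  a_1 = 1
37 = 3·10 + 7   →  a_2 = 3
10 = 1·7 + 3   →  a_3 = 1
7 = 2·3 + 1   →  a_4 = 2

2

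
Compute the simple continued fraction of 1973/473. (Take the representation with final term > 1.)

1973 = 4×473 + 81
473 = 5×81 + 68
81 = 1×68 + 13
68 = 5×13 + 3
13 = 4×3 + 1
3 = 3×1 + 0  (stop)
So 1973/473 = [4; 5, 1, 5, 4, 3].

[4; 5, 1, 5, 4, 3]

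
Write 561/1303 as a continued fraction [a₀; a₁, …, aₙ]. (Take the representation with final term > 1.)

561 = 0·1303 + 561
1303 = 2·561 + 181
561 = 3·181 + 18
181 = 10·18 + 1
18 = 18·1 + 0  (stop)
So 561/1303 = [0; 2, 3, 10, 18].

[0; 2, 3, 10, 18]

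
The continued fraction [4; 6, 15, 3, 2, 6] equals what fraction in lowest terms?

Fold from the inside: start with 6/1.
  2 + 1/6 = 13/6
  3 + 6/13 = 45/13
  15 + 13/45 = 688/45
  6 + 45/688 = 4173/688
  4 + 688/4173 = 17380/4173

17380/4173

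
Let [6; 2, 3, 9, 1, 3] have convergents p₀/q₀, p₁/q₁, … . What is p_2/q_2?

Using pₖ = aₖpₖ₋₁ + pₖ₋₂, qₖ = aₖqₖ₋₁ + qₖ₋₂ (with p₋₁=1, p₋₂=0, q₋₁=0, q₋₂=1):
  k=0: a=6, p=6, q=1
  k=1: a=2, p=13, q=2
  k=2: a=3, p=45, q=7

45/7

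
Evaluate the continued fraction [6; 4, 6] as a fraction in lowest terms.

156/25

Fold from the inside: start with 6/1.
  4 + 1/6 = 25/6
  6 + 6/25 = 156/25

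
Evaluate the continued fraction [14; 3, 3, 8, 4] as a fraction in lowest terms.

Fold from the inside: start with 4/1.
  8 + 1/4 = 33/4
  3 + 4/33 = 103/33
  3 + 33/103 = 342/103
  14 + 103/342 = 4891/342

4891/342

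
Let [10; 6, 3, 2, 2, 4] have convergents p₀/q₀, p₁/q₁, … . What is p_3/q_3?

447/44

Using pₖ = aₖpₖ₋₁ + pₖ₋₂, qₖ = aₖqₖ₋₁ + qₖ₋₂ (with p₋₁=1, p₋₂=0, q₋₁=0, q₋₂=1):
  k=0: a=10, p=10, q=1
  k=1: a=6, p=61, q=6
  k=2: a=3, p=193, q=19
  k=3: a=2, p=447, q=44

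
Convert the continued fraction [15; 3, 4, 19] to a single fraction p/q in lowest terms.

3827/250

Using pₖ = aₖpₖ₋₁ + pₖ₋₂ and qₖ = aₖqₖ₋₁ + qₖ₋₂:
  k=0: a=15, p=15, q=1
  k=1: a=3, p=46, q=3
  k=2: a=4, p=199, q=13
  k=3: a=19, p=3827, q=250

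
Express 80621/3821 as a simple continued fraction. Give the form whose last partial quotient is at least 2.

80621 = 21·3821 + 380
3821 = 10·380 + 21
380 = 18·21 + 2
21 = 10·2 + 1
2 = 2·1 + 0  (stop)
So 80621/3821 = [21; 10, 18, 10, 2].

[21; 10, 18, 10, 2]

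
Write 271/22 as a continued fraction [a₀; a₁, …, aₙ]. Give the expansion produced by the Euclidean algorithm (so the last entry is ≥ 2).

271 = 12*22 + 7
22 = 3*7 + 1
7 = 7*1 + 0  (stop)
So 271/22 = [12; 3, 7].

[12; 3, 7]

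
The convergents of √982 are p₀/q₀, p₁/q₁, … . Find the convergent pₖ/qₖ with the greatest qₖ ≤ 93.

2883/92

√982 = [31; 2, 1, 30, 1, 2, 62, …] (period length 6).
Convergents:
  p_0/q_0 = 31/1
  p_1/q_1 = 63/2
  p_2/q_2 = 94/3
  p_3/q_3 = 2883/92
  p_4/q_4 = 2977/95
q_3 = 92 ≤ 93 < 95 = q_4, so the answer is 2883/92.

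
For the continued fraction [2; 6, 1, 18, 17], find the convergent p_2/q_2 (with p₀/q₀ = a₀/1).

15/7

Using pₖ = aₖpₖ₋₁ + pₖ₋₂, qₖ = aₖqₖ₋₁ + qₖ₋₂ (with p₋₁=1, p₋₂=0, q₋₁=0, q₋₂=1):
  k=0: a=2, p=2, q=1
  k=1: a=6, p=13, q=6
  k=2: a=1, p=15, q=7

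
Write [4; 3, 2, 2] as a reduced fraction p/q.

Using pₖ = aₖpₖ₋₁ + pₖ₋₂ and qₖ = aₖqₖ₋₁ + qₖ₋₂:
  k=0: a=4, p=4, q=1
  k=1: a=3, p=13, q=3
  k=2: a=2, p=30, q=7
  k=3: a=2, p=73, q=17

73/17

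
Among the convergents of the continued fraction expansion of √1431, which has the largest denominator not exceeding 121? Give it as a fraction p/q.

√1431 = [37; 1, 4, 1, 4, 1, 74, …] (period length 6).
Convergents:
  p_0/q_0 = 37/1
  p_1/q_1 = 38/1
  p_2/q_2 = 189/5
  p_3/q_3 = 227/6
  p_4/q_4 = 1097/29
  p_5/q_5 = 1324/35
  p_6/q_6 = 99073/2619
q_5 = 35 ≤ 121 < 2619 = q_6, so the answer is 1324/35.

1324/35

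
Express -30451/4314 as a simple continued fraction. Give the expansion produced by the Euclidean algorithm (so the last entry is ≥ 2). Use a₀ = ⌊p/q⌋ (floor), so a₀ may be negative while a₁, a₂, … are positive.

[-8; 1, 16, 19, 2, 6]

-30451 = -8·4314 + 4061
4314 = 1·4061 + 253
4061 = 16·253 + 13
253 = 19·13 + 6
13 = 2·6 + 1
6 = 6·1 + 0  (stop)
So -30451/4314 = [-8; 1, 16, 19, 2, 6].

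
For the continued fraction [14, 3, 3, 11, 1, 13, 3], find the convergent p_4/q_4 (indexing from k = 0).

Using pₖ = aₖpₖ₋₁ + pₖ₋₂, qₖ = aₖqₖ₋₁ + qₖ₋₂ (with p₋₁=1, p₋₂=0, q₋₁=0, q₋₂=1):
  k=0: a=14, p=14, q=1
  k=1: a=3, p=43, q=3
  k=2: a=3, p=143, q=10
  k=3: a=11, p=1616, q=113
  k=4: a=1, p=1759, q=123

1759/123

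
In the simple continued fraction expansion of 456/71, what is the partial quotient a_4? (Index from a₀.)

456 = 6·71 + 30   →  a_0 = 6
71 = 2·30 + 11   →  a_1 = 2
30 = 2·11 + 8   →  a_2 = 2
11 = 1·8 + 3   →  a_3 = 1
8 = 2·3 + 2   →  a_4 = 2

2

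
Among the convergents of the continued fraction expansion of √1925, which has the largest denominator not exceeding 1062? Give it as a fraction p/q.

√1925 = [43; 1, 6, 1, 86, …] (period length 4).
Convergents:
  p_0/q_0 = 43/1
  p_1/q_1 = 44/1
  p_2/q_2 = 307/7
  p_3/q_3 = 351/8
  p_4/q_4 = 30493/695
  p_5/q_5 = 30844/703
  p_6/q_6 = 215557/4913
q_5 = 703 ≤ 1062 < 4913 = q_6, so the answer is 30844/703.

30844/703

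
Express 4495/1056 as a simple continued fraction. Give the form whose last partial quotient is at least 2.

[4; 3, 1, 8, 1, 2, 9]

4495 = 4·1056 + 271
1056 = 3·271 + 243
271 = 1·243 + 28
243 = 8·28 + 19
28 = 1·19 + 9
19 = 2·9 + 1
9 = 9·1 + 0  (stop)
So 4495/1056 = [4; 3, 1, 8, 1, 2, 9].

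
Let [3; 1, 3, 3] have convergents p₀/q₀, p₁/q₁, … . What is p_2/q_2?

15/4

Using pₖ = aₖpₖ₋₁ + pₖ₋₂, qₖ = aₖqₖ₋₁ + qₖ₋₂ (with p₋₁=1, p₋₂=0, q₋₁=0, q₋₂=1):
  k=0: a=3, p=3, q=1
  k=1: a=1, p=4, q=1
  k=2: a=3, p=15, q=4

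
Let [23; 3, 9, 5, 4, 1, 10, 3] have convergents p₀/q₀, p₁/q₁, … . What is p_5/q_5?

Using pₖ = aₖpₖ₋₁ + pₖ₋₂, qₖ = aₖqₖ₋₁ + qₖ₋₂ (with p₋₁=1, p₋₂=0, q₋₁=0, q₋₂=1):
  k=0: a=23, p=23, q=1
  k=1: a=3, p=70, q=3
  k=2: a=9, p=653, q=28
  k=3: a=5, p=3335, q=143
  k=4: a=4, p=13993, q=600
  k=5: a=1, p=17328, q=743

17328/743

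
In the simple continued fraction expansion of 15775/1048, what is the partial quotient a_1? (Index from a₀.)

19

15775 = 15·1048 + 55   →  a_0 = 15
1048 = 19·55 + 3   →  a_1 = 19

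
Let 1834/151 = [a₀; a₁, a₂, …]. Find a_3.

1834 = 12·151 + 22   →  a_0 = 12
151 = 6·22 + 19   →  a_1 = 6
22 = 1·19 + 3   →  a_2 = 1
19 = 6·3 + 1   →  a_3 = 6

6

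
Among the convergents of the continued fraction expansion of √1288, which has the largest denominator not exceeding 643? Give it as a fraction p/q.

√1288 = [35; 1, 7, 1, 70, …] (period length 4).
Convergents:
  p_0/q_0 = 35/1
  p_1/q_1 = 36/1
  p_2/q_2 = 287/8
  p_3/q_3 = 323/9
  p_4/q_4 = 22897/638
  p_5/q_5 = 23220/647
q_4 = 638 ≤ 643 < 647 = q_5, so the answer is 22897/638.

22897/638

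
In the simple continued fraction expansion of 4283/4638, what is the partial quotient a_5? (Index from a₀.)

4283 = 0·4638 + 4283   →  a_0 = 0
4638 = 1·4283 + 355   →  a_1 = 1
4283 = 12·355 + 23   →  a_2 = 12
355 = 15·23 + 10   →  a_3 = 15
23 = 2·10 + 3   →  a_4 = 2
10 = 3·3 + 1   →  a_5 = 3

3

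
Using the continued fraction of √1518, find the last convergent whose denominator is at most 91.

1013/26

√1518 = [38; 1, 24, 1, 76, …] (period length 4).
Convergents:
  p_0/q_0 = 38/1
  p_1/q_1 = 39/1
  p_2/q_2 = 974/25
  p_3/q_3 = 1013/26
  p_4/q_4 = 77962/2001
q_3 = 26 ≤ 91 < 2001 = q_4, so the answer is 1013/26.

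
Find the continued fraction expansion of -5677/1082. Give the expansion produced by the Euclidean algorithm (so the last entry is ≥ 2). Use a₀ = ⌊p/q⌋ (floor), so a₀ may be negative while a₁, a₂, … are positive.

-5677 = -6·1082 + 815
1082 = 1·815 + 267
815 = 3·267 + 14
267 = 19·14 + 1
14 = 14·1 + 0  (stop)
So -5677/1082 = [-6; 1, 3, 19, 14].

[-6; 1, 3, 19, 14]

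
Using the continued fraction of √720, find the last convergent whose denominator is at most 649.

√720 = [26; 1, 4, 1, 52, …] (period length 4).
Convergents:
  p_0/q_0 = 26/1
  p_1/q_1 = 27/1
  p_2/q_2 = 134/5
  p_3/q_3 = 161/6
  p_4/q_4 = 8506/317
  p_5/q_5 = 8667/323
  p_6/q_6 = 43174/1609
q_5 = 323 ≤ 649 < 1609 = q_6, so the answer is 8667/323.

8667/323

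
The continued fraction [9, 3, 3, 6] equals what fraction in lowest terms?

586/63

Fold from the inside: start with 6/1.
  3 + 1/6 = 19/6
  3 + 6/19 = 63/19
  9 + 19/63 = 586/63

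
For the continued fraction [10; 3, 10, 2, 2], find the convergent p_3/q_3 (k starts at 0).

671/65

Using pₖ = aₖpₖ₋₁ + pₖ₋₂, qₖ = aₖqₖ₋₁ + qₖ₋₂ (with p₋₁=1, p₋₂=0, q₋₁=0, q₋₂=1):
  k=0: a=10, p=10, q=1
  k=1: a=3, p=31, q=3
  k=2: a=10, p=320, q=31
  k=3: a=2, p=671, q=65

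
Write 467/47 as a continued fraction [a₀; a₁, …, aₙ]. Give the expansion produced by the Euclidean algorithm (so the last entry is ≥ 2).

[9; 1, 14, 1, 2]

467 = 9×47 + 44
47 = 1×44 + 3
44 = 14×3 + 2
3 = 1×2 + 1
2 = 2×1 + 0  (stop)
So 467/47 = [9; 1, 14, 1, 2].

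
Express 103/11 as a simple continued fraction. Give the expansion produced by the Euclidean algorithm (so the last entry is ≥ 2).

[9; 2, 1, 3]

103 = 9×11 + 4
11 = 2×4 + 3
4 = 1×3 + 1
3 = 3×1 + 0  (stop)
So 103/11 = [9; 2, 1, 3].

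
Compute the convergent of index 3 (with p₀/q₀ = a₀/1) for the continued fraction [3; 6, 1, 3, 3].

85/27

Using pₖ = aₖpₖ₋₁ + pₖ₋₂, qₖ = aₖqₖ₋₁ + qₖ₋₂ (with p₋₁=1, p₋₂=0, q₋₁=0, q₋₂=1):
  k=0: a=3, p=3, q=1
  k=1: a=6, p=19, q=6
  k=2: a=1, p=22, q=7
  k=3: a=3, p=85, q=27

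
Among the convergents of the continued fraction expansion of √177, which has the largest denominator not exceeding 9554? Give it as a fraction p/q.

62423/4692

√177 = [13; 3, 3, 2, 8, 2, 3, 3, 26, …] (period length 8).
Convergents:
  p_0/q_0 = 13/1
  p_1/q_1 = 40/3
  p_2/q_2 = 133/10
  p_3/q_3 = 306/23
  p_4/q_4 = 2581/194
  p_5/q_5 = 5468/411
  p_6/q_6 = 18985/1427
  p_7/q_7 = 62423/4692
  p_8/q_8 = 1641983/123419
q_7 = 4692 ≤ 9554 < 123419 = q_8, so the answer is 62423/4692.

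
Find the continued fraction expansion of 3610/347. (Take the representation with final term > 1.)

[10; 2, 2, 11, 6]

3610 = 10×347 + 140
347 = 2×140 + 67
140 = 2×67 + 6
67 = 11×6 + 1
6 = 6×1 + 0  (stop)
So 3610/347 = [10; 2, 2, 11, 6].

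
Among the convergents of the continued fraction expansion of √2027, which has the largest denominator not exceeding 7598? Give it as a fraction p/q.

182385/4051

√2027 = [45; 45, 90, …] (period length 2).
Convergents:
  p_0/q_0 = 45/1
  p_1/q_1 = 2026/45
  p_2/q_2 = 182385/4051
  p_3/q_3 = 8209351/182340
q_2 = 4051 ≤ 7598 < 182340 = q_3, so the answer is 182385/4051.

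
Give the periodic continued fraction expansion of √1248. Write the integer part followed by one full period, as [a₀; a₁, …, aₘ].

[35; 3, 17, 3, 70]

a₀ = ⌊√1248⌋ = 35.
With m₀=0, d₀=1 and mₖ₊₁ = dₖaₖ − mₖ, dₖ₊₁ = (n − mₖ₊₁²)/dₖ, aₖ₊₁ = ⌊(a₀+mₖ₊₁)/dₖ₊₁⌋:
  k=1: m=35, d=23, a=3
  k=2: m=34, d=4, a=17
  k=3: m=34, d=23, a=3
  k=4: m=35, d=1, a=70
d=1 and a=2a₀=70 at k=4, so the next step gives (m, d) = (35, 23) again — its k=1 value — and the period has length 4.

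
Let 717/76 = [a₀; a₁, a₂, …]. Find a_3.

717 = 9·76 + 33   →  a_0 = 9
76 = 2·33 + 10   →  a_1 = 2
33 = 3·10 + 3   →  a_2 = 3
10 = 3·3 + 1   →  a_3 = 3

3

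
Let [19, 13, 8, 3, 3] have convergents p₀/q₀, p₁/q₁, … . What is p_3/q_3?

6257/328

Using pₖ = aₖpₖ₋₁ + pₖ₋₂, qₖ = aₖqₖ₋₁ + qₖ₋₂ (with p₋₁=1, p₋₂=0, q₋₁=0, q₋₂=1):
  k=0: a=19, p=19, q=1
  k=1: a=13, p=248, q=13
  k=2: a=8, p=2003, q=105
  k=3: a=3, p=6257, q=328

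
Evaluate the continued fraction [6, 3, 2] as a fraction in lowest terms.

Fold from the inside: start with 2/1.
  3 + 1/2 = 7/2
  6 + 2/7 = 44/7

44/7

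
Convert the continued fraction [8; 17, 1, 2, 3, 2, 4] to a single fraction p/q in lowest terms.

Using pₖ = aₖpₖ₋₁ + pₖ₋₂ and qₖ = aₖqₖ₋₁ + qₖ₋₂:
  k=0: a=8, p=8, q=1
  k=1: a=17, p=137, q=17
  k=2: a=1, p=145, q=18
  k=3: a=2, p=427, q=53
  k=4: a=3, p=1426, q=177
  k=5: a=2, p=3279, q=407
  k=6: a=4, p=14542, q=1805

14542/1805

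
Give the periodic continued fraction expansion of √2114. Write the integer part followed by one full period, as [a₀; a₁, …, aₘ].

a₀ = ⌊√2114⌋ = 45.
With m₀=0, d₀=1 and mₖ₊₁ = dₖaₖ − mₖ, dₖ₊₁ = (n − mₖ₊₁²)/dₖ, aₖ₊₁ = ⌊(a₀+mₖ₊₁)/dₖ₊₁⌋:
  k=1: m=45, d=89, a=1
  k=2: m=44, d=2, a=44
  k=3: m=44, d=89, a=1
  k=4: m=45, d=1, a=90
d=1 and a=2a₀=90 at k=4, so the next step gives (m, d) = (45, 89) again — its k=1 value — and the period has length 4.

[45; 1, 44, 1, 90]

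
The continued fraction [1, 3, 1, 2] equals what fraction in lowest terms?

Using pₖ = aₖpₖ₋₁ + pₖ₋₂ and qₖ = aₖqₖ₋₁ + qₖ₋₂:
  k=0: a=1, p=1, q=1
  k=1: a=3, p=4, q=3
  k=2: a=1, p=5, q=4
  k=3: a=2, p=14, q=11

14/11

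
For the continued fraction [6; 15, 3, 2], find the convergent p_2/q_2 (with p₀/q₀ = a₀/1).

Using pₖ = aₖpₖ₋₁ + pₖ₋₂, qₖ = aₖqₖ₋₁ + qₖ₋₂ (with p₋₁=1, p₋₂=0, q₋₁=0, q₋₂=1):
  k=0: a=6, p=6, q=1
  k=1: a=15, p=91, q=15
  k=2: a=3, p=279, q=46

279/46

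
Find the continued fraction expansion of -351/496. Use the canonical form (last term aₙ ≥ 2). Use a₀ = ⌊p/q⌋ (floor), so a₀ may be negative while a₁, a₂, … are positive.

[-1; 3, 2, 2, 1, 1, 1, 7]

-351 = -1×496 + 145
496 = 3×145 + 61
145 = 2×61 + 23
61 = 2×23 + 15
23 = 1×15 + 8
15 = 1×8 + 7
8 = 1×7 + 1
7 = 7×1 + 0  (stop)
So -351/496 = [-1; 3, 2, 2, 1, 1, 1, 7].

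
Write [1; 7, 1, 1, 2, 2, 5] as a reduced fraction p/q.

Fold from the inside: start with 5/1.
  2 + 1/5 = 11/5
  2 + 5/11 = 27/11
  1 + 11/27 = 38/27
  1 + 27/38 = 65/38
  7 + 38/65 = 493/65
  1 + 65/493 = 558/493

558/493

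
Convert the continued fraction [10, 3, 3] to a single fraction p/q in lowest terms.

Using pₖ = aₖpₖ₋₁ + pₖ₋₂ and qₖ = aₖqₖ₋₁ + qₖ₋₂:
  k=0: a=10, p=10, q=1
  k=1: a=3, p=31, q=3
  k=2: a=3, p=103, q=10

103/10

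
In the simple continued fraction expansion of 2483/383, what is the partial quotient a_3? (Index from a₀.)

4

2483 = 6·383 + 185   →  a_0 = 6
383 = 2·185 + 13   →  a_1 = 2
185 = 14·13 + 3   →  a_2 = 14
13 = 4·3 + 1   →  a_3 = 4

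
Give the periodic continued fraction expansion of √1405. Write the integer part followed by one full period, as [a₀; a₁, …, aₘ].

a₀ = ⌊√1405⌋ = 37.

[37; 2, 14, 2, 74]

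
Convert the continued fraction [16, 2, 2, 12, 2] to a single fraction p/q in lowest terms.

2116/129

Fold from the inside: start with 2/1.
  12 + 1/2 = 25/2
  2 + 2/25 = 52/25
  2 + 25/52 = 129/52
  16 + 52/129 = 2116/129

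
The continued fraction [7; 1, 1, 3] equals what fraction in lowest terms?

Fold from the inside: start with 3/1.
  1 + 1/3 = 4/3
  1 + 3/4 = 7/4
  7 + 4/7 = 53/7

53/7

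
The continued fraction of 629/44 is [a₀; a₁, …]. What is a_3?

1

629 = 14·44 + 13   →  a_0 = 14
44 = 3·13 + 5   →  a_1 = 3
13 = 2·5 + 3   →  a_2 = 2
5 = 1·3 + 2   →  a_3 = 1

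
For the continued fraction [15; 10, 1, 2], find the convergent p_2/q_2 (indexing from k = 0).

Using pₖ = aₖpₖ₋₁ + pₖ₋₂, qₖ = aₖqₖ₋₁ + qₖ₋₂ (with p₋₁=1, p₋₂=0, q₋₁=0, q₋₂=1):
  k=0: a=15, p=15, q=1
  k=1: a=10, p=151, q=10
  k=2: a=1, p=166, q=11

166/11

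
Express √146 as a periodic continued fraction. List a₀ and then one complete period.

[12; 12, 24]

a₀ = ⌊√146⌋ = 12.
With m₀=0, d₀=1 and mₖ₊₁ = dₖaₖ − mₖ, dₖ₊₁ = (n − mₖ₊₁²)/dₖ, aₖ₊₁ = ⌊(a₀+mₖ₊₁)/dₖ₊₁⌋:
  k=1: m=12, d=2, a=12
  k=2: m=12, d=1, a=24
d=1 and a=2a₀=24 at k=2, so the next step gives (m, d) = (12, 2) again — its k=1 value — and the period has length 2.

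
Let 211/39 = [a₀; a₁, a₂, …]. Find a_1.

211 = 5·39 + 16   →  a_0 = 5
39 = 2·16 + 7   →  a_1 = 2

2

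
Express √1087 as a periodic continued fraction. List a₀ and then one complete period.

[32; 1, 31, 1, 64]

a₀ = ⌊√1087⌋ = 32.
With m₀=0, d₀=1 and mₖ₊₁ = dₖaₖ − mₖ, dₖ₊₁ = (n − mₖ₊₁²)/dₖ, aₖ₊₁ = ⌊(a₀+mₖ₊₁)/dₖ₊₁⌋:
  k=1: m=32, d=63, a=1
  k=2: m=31, d=2, a=31
  k=3: m=31, d=63, a=1
  k=4: m=32, d=1, a=64
d=1 and a=2a₀=64 at k=4, so the next step gives (m, d) = (32, 63) again — its k=1 value — and the period has length 4.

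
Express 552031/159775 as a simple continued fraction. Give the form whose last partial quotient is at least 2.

552031 = 3·159775 + 72706
159775 = 2·72706 + 14363
72706 = 5·14363 + 891
14363 = 16·891 + 107
891 = 8·107 + 35
107 = 3·35 + 2
35 = 17·2 + 1
2 = 2·1 + 0  (stop)
So 552031/159775 = [3; 2, 5, 16, 8, 3, 17, 2].

[3; 2, 5, 16, 8, 3, 17, 2]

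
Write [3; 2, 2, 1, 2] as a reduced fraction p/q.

65/19

Using pₖ = aₖpₖ₋₁ + pₖ₋₂ and qₖ = aₖqₖ₋₁ + qₖ₋₂:
  k=0: a=3, p=3, q=1
  k=1: a=2, p=7, q=2
  k=2: a=2, p=17, q=5
  k=3: a=1, p=24, q=7
  k=4: a=2, p=65, q=19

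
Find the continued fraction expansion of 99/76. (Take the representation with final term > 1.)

[1; 3, 3, 3, 2]

99 = 1*76 + 23
76 = 3*23 + 7
23 = 3*7 + 2
7 = 3*2 + 1
2 = 2*1 + 0  (stop)
So 99/76 = [1; 3, 3, 3, 2].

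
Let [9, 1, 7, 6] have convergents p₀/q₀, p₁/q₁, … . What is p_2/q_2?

79/8

Using pₖ = aₖpₖ₋₁ + pₖ₋₂, qₖ = aₖqₖ₋₁ + qₖ₋₂ (with p₋₁=1, p₋₂=0, q₋₁=0, q₋₂=1):
  k=0: a=9, p=9, q=1
  k=1: a=1, p=10, q=1
  k=2: a=7, p=79, q=8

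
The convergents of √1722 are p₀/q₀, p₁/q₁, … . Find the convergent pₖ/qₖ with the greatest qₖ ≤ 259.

6847/165

√1722 = [41; 2, 82, …] (period length 2).
Convergents:
  p_0/q_0 = 41/1
  p_1/q_1 = 83/2
  p_2/q_2 = 6847/165
  p_3/q_3 = 13777/332
q_2 = 165 ≤ 259 < 332 = q_3, so the answer is 6847/165.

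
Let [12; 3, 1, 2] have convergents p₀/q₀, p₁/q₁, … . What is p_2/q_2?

49/4

Using pₖ = aₖpₖ₋₁ + pₖ₋₂, qₖ = aₖqₖ₋₁ + qₖ₋₂ (with p₋₁=1, p₋₂=0, q₋₁=0, q₋₂=1):
  k=0: a=12, p=12, q=1
  k=1: a=3, p=37, q=3
  k=2: a=1, p=49, q=4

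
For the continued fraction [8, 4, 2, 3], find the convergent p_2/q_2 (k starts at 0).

Using pₖ = aₖpₖ₋₁ + pₖ₋₂, qₖ = aₖqₖ₋₁ + qₖ₋₂ (with p₋₁=1, p₋₂=0, q₋₁=0, q₋₂=1):
  k=0: a=8, p=8, q=1
  k=1: a=4, p=33, q=4
  k=2: a=2, p=74, q=9

74/9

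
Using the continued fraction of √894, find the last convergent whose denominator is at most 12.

299/10

√894 = [29; 1, 8, 1, 58, …] (period length 4).
Convergents:
  p_0/q_0 = 29/1
  p_1/q_1 = 30/1
  p_2/q_2 = 269/9
  p_3/q_3 = 299/10
  p_4/q_4 = 17611/589
q_3 = 10 ≤ 12 < 589 = q_4, so the answer is 299/10.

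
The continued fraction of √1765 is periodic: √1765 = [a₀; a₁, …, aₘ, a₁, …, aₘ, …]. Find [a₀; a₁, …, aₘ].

[42; 84]

a₀ = ⌊√1765⌋ = 42.
With m₀=0, d₀=1 and mₖ₊₁ = dₖaₖ − mₖ, dₖ₊₁ = (n − mₖ₊₁²)/dₖ, aₖ₊₁ = ⌊(a₀+mₖ₊₁)/dₖ₊₁⌋:
  k=1: m=42, d=1, a=84
d=1 and a=2a₀=84 at k=1, so the next step gives (m, d) = (42, 1) again — its k=1 value — and the period has length 1.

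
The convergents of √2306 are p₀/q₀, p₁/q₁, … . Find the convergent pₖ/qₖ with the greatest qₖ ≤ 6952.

221328/4609

√2306 = [48; 48, 96, …] (period length 2).
Convergents:
  p_0/q_0 = 48/1
  p_1/q_1 = 2305/48
  p_2/q_2 = 221328/4609
  p_3/q_3 = 10626049/221280
q_2 = 4609 ≤ 6952 < 221280 = q_3, so the answer is 221328/4609.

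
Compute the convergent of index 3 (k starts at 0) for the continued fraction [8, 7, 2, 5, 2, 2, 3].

667/82

Using pₖ = aₖpₖ₋₁ + pₖ₋₂, qₖ = aₖqₖ₋₁ + qₖ₋₂ (with p₋₁=1, p₋₂=0, q₋₁=0, q₋₂=1):
  k=0: a=8, p=8, q=1
  k=1: a=7, p=57, q=7
  k=2: a=2, p=122, q=15
  k=3: a=5, p=667, q=82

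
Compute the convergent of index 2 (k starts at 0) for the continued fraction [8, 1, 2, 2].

26/3

Using pₖ = aₖpₖ₋₁ + pₖ₋₂, qₖ = aₖqₖ₋₁ + qₖ₋₂ (with p₋₁=1, p₋₂=0, q₋₁=0, q₋₂=1):
  k=0: a=8, p=8, q=1
  k=1: a=1, p=9, q=1
  k=2: a=2, p=26, q=3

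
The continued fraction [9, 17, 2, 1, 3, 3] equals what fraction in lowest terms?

5661/625

Using pₖ = aₖpₖ₋₁ + pₖ₋₂ and qₖ = aₖqₖ₋₁ + qₖ₋₂:
  k=0: a=9, p=9, q=1
  k=1: a=17, p=154, q=17
  k=2: a=2, p=317, q=35
  k=3: a=1, p=471, q=52
  k=4: a=3, p=1730, q=191
  k=5: a=3, p=5661, q=625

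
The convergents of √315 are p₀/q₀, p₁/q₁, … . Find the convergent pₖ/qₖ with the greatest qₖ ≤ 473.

7543/425

√315 = [17; 1, 2, 1, 34, …] (period length 4).
Convergents:
  p_0/q_0 = 17/1
  p_1/q_1 = 18/1
  p_2/q_2 = 53/3
  p_3/q_3 = 71/4
  p_4/q_4 = 2467/139
  p_5/q_5 = 2538/143
  p_6/q_6 = 7543/425
  p_7/q_7 = 10081/568
q_6 = 425 ≤ 473 < 568 = q_7, so the answer is 7543/425.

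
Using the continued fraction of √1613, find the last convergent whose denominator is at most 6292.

√1613 = [40; 6, 6, 80, …] (period length 3).
Convergents:
  p_0/q_0 = 40/1
  p_1/q_1 = 241/6
  p_2/q_2 = 1486/37
  p_3/q_3 = 119121/2966
  p_4/q_4 = 716212/17833
q_3 = 2966 ≤ 6292 < 17833 = q_4, so the answer is 119121/2966.

119121/2966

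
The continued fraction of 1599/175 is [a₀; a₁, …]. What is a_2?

1599 = 9·175 + 24   →  a_0 = 9
175 = 7·24 + 7   →  a_1 = 7
24 = 3·7 + 3   →  a_2 = 3

3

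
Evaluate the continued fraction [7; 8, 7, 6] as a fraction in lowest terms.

2493/350

Using pₖ = aₖpₖ₋₁ + pₖ₋₂ and qₖ = aₖqₖ₋₁ + qₖ₋₂:
  k=0: a=7, p=7, q=1
  k=1: a=8, p=57, q=8
  k=2: a=7, p=406, q=57
  k=3: a=6, p=2493, q=350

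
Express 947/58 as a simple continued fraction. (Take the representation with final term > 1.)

[16; 3, 19]

947 = 16*58 + 19
58 = 3*19 + 1
19 = 19*1 + 0  (stop)
So 947/58 = [16; 3, 19].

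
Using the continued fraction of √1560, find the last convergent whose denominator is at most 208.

6201/157

√1560 = [39; 2, 78, …] (period length 2).
Convergents:
  p_0/q_0 = 39/1
  p_1/q_1 = 79/2
  p_2/q_2 = 6201/157
  p_3/q_3 = 12481/316
q_2 = 157 ≤ 208 < 316 = q_3, so the answer is 6201/157.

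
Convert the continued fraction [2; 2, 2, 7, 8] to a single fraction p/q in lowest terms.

724/301

Using pₖ = aₖpₖ₋₁ + pₖ₋₂ and qₖ = aₖqₖ₋₁ + qₖ₋₂:
  k=0: a=2, p=2, q=1
  k=1: a=2, p=5, q=2
  k=2: a=2, p=12, q=5
  k=3: a=7, p=89, q=37
  k=4: a=8, p=724, q=301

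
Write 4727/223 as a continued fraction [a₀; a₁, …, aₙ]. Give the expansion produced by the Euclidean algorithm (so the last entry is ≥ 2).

4727 = 21·223 + 44
223 = 5·44 + 3
44 = 14·3 + 2
3 = 1·2 + 1
2 = 2·1 + 0  (stop)
So 4727/223 = [21; 5, 14, 1, 2].

[21; 5, 14, 1, 2]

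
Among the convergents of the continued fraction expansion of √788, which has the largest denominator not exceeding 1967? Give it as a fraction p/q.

22036/785

√788 = [28; 14, 56, …] (period length 2).
Convergents:
  p_0/q_0 = 28/1
  p_1/q_1 = 393/14
  p_2/q_2 = 22036/785
  p_3/q_3 = 308897/11004
q_2 = 785 ≤ 1967 < 11004 = q_3, so the answer is 22036/785.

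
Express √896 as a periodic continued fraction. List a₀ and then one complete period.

[29; 1, 13, 1, 58]

a₀ = ⌊√896⌋ = 29.
With m₀=0, d₀=1 and mₖ₊₁ = dₖaₖ − mₖ, dₖ₊₁ = (n − mₖ₊₁²)/dₖ, aₖ₊₁ = ⌊(a₀+mₖ₊₁)/dₖ₊₁⌋:
  k=1: m=29, d=55, a=1
  k=2: m=26, d=4, a=13
  k=3: m=26, d=55, a=1
  k=4: m=29, d=1, a=58
d=1 and a=2a₀=58 at k=4, so the next step gives (m, d) = (29, 55) again — its k=1 value — and the period has length 4.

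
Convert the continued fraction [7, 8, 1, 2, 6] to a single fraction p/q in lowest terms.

1174/165

Using pₖ = aₖpₖ₋₁ + pₖ₋₂ and qₖ = aₖqₖ₋₁ + qₖ₋₂:
  k=0: a=7, p=7, q=1
  k=1: a=8, p=57, q=8
  k=2: a=1, p=64, q=9
  k=3: a=2, p=185, q=26
  k=4: a=6, p=1174, q=165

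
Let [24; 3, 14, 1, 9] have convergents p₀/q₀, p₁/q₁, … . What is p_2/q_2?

Using pₖ = aₖpₖ₋₁ + pₖ₋₂, qₖ = aₖqₖ₋₁ + qₖ₋₂ (with p₋₁=1, p₋₂=0, q₋₁=0, q₋₂=1):
  k=0: a=24, p=24, q=1
  k=1: a=3, p=73, q=3
  k=2: a=14, p=1046, q=43

1046/43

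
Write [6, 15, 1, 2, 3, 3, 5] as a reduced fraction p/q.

16657/2747

Fold from the inside: start with 5/1.
  3 + 1/5 = 16/5
  3 + 5/16 = 53/16
  2 + 16/53 = 122/53
  1 + 53/122 = 175/122
  15 + 122/175 = 2747/175
  6 + 175/2747 = 16657/2747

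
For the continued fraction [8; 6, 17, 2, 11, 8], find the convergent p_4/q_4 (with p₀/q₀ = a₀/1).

Using pₖ = aₖpₖ₋₁ + pₖ₋₂, qₖ = aₖqₖ₋₁ + qₖ₋₂ (with p₋₁=1, p₋₂=0, q₋₁=0, q₋₂=1):
  k=0: a=8, p=8, q=1
  k=1: a=6, p=49, q=6
  k=2: a=17, p=841, q=103
  k=3: a=2, p=1731, q=212
  k=4: a=11, p=19882, q=2435

19882/2435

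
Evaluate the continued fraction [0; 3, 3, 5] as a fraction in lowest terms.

Using pₖ = aₖpₖ₋₁ + pₖ₋₂ and qₖ = aₖqₖ₋₁ + qₖ₋₂:
  k=0: a=0, p=0, q=1
  k=1: a=3, p=1, q=3
  k=2: a=3, p=3, q=10
  k=3: a=5, p=16, q=53

16/53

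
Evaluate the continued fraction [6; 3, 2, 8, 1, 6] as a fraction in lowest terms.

Fold from the inside: start with 6/1.
  1 + 1/6 = 7/6
  8 + 6/7 = 62/7
  2 + 7/62 = 131/62
  3 + 62/131 = 455/131
  6 + 131/455 = 2861/455

2861/455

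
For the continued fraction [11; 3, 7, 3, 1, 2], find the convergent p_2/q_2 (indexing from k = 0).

249/22

Using pₖ = aₖpₖ₋₁ + pₖ₋₂, qₖ = aₖqₖ₋₁ + qₖ₋₂ (with p₋₁=1, p₋₂=0, q₋₁=0, q₋₂=1):
  k=0: a=11, p=11, q=1
  k=1: a=3, p=34, q=3
  k=2: a=7, p=249, q=22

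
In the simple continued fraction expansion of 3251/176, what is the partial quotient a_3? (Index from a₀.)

3

3251 = 18·176 + 83   →  a_0 = 18
176 = 2·83 + 10   →  a_1 = 2
83 = 8·10 + 3   →  a_2 = 8
10 = 3·3 + 1   →  a_3 = 3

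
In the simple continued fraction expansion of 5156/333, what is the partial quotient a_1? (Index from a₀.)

2

5156 = 15·333 + 161   →  a_0 = 15
333 = 2·161 + 11   →  a_1 = 2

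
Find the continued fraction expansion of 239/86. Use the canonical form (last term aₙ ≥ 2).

[2; 1, 3, 1, 1, 9]

239 = 2×86 + 67
86 = 1×67 + 19
67 = 3×19 + 10
19 = 1×10 + 9
10 = 1×9 + 1
9 = 9×1 + 0  (stop)
So 239/86 = [2; 1, 3, 1, 1, 9].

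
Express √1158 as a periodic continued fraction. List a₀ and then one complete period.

[34; 34, 68]

a₀ = ⌊√1158⌋ = 34.
With m₀=0, d₀=1 and mₖ₊₁ = dₖaₖ − mₖ, dₖ₊₁ = (n − mₖ₊₁²)/dₖ, aₖ₊₁ = ⌊(a₀+mₖ₊₁)/dₖ₊₁⌋:
  k=1: m=34, d=2, a=34
  k=2: m=34, d=1, a=68
d=1 and a=2a₀=68 at k=2, so the next step gives (m, d) = (34, 2) again — its k=1 value — and the period has length 2.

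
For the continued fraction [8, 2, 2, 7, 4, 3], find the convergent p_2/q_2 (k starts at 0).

Using pₖ = aₖpₖ₋₁ + pₖ₋₂, qₖ = aₖqₖ₋₁ + qₖ₋₂ (with p₋₁=1, p₋₂=0, q₋₁=0, q₋₂=1):
  k=0: a=8, p=8, q=1
  k=1: a=2, p=17, q=2
  k=2: a=2, p=42, q=5

42/5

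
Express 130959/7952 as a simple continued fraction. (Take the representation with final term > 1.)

[16; 2, 7, 2, 15, 16]

130959 = 16*7952 + 3727
7952 = 2*3727 + 498
3727 = 7*498 + 241
498 = 2*241 + 16
241 = 15*16 + 1
16 = 16*1 + 0  (stop)
So 130959/7952 = [16; 2, 7, 2, 15, 16].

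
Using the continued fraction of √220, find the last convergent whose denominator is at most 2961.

√220 = [14; 1, 4, 1, 28, …] (period length 4).
Convergents:
  p_0/q_0 = 14/1
  p_1/q_1 = 15/1
  p_2/q_2 = 74/5
  p_3/q_3 = 89/6
  p_4/q_4 = 2566/173
  p_5/q_5 = 2655/179
  p_6/q_6 = 13186/889
  p_7/q_7 = 15841/1068
  p_8/q_8 = 456734/30793
q_7 = 1068 ≤ 2961 < 30793 = q_8, so the answer is 15841/1068.

15841/1068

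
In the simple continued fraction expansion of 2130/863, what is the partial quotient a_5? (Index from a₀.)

2130 = 2·863 + 404   →  a_0 = 2
863 = 2·404 + 55   →  a_1 = 2
404 = 7·55 + 19   →  a_2 = 7
55 = 2·19 + 17   →  a_3 = 2
19 = 1·17 + 2   →  a_4 = 1
17 = 8·2 + 1   →  a_5 = 8

8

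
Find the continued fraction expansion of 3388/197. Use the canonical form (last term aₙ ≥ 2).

[17; 5, 19, 2]

3388 = 17×197 + 39
197 = 5×39 + 2
39 = 19×2 + 1
2 = 2×1 + 0  (stop)
So 3388/197 = [17; 5, 19, 2].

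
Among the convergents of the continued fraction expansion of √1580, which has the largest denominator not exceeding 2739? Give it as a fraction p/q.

√1580 = [39; 1, 2, 1, 78, …] (period length 4).
Convergents:
  p_0/q_0 = 39/1
  p_1/q_1 = 40/1
  p_2/q_2 = 119/3
  p_3/q_3 = 159/4
  p_4/q_4 = 12521/315
  p_5/q_5 = 12680/319
  p_6/q_6 = 37881/953
  p_7/q_7 = 50561/1272
  p_8/q_8 = 3981639/100169
q_7 = 1272 ≤ 2739 < 100169 = q_8, so the answer is 50561/1272.

50561/1272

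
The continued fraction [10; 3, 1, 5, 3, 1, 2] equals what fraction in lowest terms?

Fold from the inside: start with 2/1.
  1 + 1/2 = 3/2
  3 + 2/3 = 11/3
  5 + 3/11 = 58/11
  1 + 11/58 = 69/58
  3 + 58/69 = 265/69
  10 + 69/265 = 2719/265

2719/265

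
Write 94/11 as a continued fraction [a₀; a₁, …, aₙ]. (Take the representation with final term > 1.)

[8; 1, 1, 5]

94 = 8·11 + 6
11 = 1·6 + 5
6 = 1·5 + 1
5 = 5·1 + 0  (stop)
So 94/11 = [8; 1, 1, 5].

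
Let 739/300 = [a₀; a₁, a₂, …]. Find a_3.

739 = 2·300 + 139   →  a_0 = 2
300 = 2·139 + 22   →  a_1 = 2
139 = 6·22 + 7   →  a_2 = 6
22 = 3·7 + 1   →  a_3 = 3

3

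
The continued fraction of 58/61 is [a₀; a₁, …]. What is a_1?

58 = 0·61 + 58   →  a_0 = 0
61 = 1·58 + 3   →  a_1 = 1

1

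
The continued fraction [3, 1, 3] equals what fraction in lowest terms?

15/4

Using pₖ = aₖpₖ₋₁ + pₖ₋₂ and qₖ = aₖqₖ₋₁ + qₖ₋₂:
  k=0: a=3, p=3, q=1
  k=1: a=1, p=4, q=1
  k=2: a=3, p=15, q=4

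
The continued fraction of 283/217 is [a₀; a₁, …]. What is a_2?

3

283 = 1·217 + 66   →  a_0 = 1
217 = 3·66 + 19   →  a_1 = 3
66 = 3·19 + 9   →  a_2 = 3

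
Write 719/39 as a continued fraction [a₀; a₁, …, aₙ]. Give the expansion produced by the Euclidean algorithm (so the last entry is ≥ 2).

719 = 18×39 + 17
39 = 2×17 + 5
17 = 3×5 + 2
5 = 2×2 + 1
2 = 2×1 + 0  (stop)
So 719/39 = [18; 2, 3, 2, 2].

[18; 2, 3, 2, 2]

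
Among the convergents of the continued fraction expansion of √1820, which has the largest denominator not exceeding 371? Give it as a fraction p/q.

8191/192

√1820 = [42; 1, 1, 1, 20, 1, 1, 1, 84, …] (period length 8).
Convergents:
  p_0/q_0 = 42/1
  p_1/q_1 = 43/1
  p_2/q_2 = 85/2
  p_3/q_3 = 128/3
  p_4/q_4 = 2645/62
  p_5/q_5 = 2773/65
  p_6/q_6 = 5418/127
  p_7/q_7 = 8191/192
  p_8/q_8 = 693462/16255
q_7 = 192 ≤ 371 < 16255 = q_8, so the answer is 8191/192.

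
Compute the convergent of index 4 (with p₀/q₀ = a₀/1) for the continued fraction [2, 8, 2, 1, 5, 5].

301/142

Using pₖ = aₖpₖ₋₁ + pₖ₋₂, qₖ = aₖqₖ₋₁ + qₖ₋₂ (with p₋₁=1, p₋₂=0, q₋₁=0, q₋₂=1):
  k=0: a=2, p=2, q=1
  k=1: a=8, p=17, q=8
  k=2: a=2, p=36, q=17
  k=3: a=1, p=53, q=25
  k=4: a=5, p=301, q=142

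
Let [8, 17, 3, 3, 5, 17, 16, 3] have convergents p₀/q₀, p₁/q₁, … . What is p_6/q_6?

Using pₖ = aₖpₖ₋₁ + pₖ₋₂, qₖ = aₖqₖ₋₁ + qₖ₋₂ (with p₋₁=1, p₋₂=0, q₋₁=0, q₋₂=1):
  k=0: a=8, p=8, q=1
  k=1: a=17, p=137, q=17
  k=2: a=3, p=419, q=52
  k=3: a=3, p=1394, q=173
  k=4: a=5, p=7389, q=917
  k=5: a=17, p=127007, q=15762
  k=6: a=16, p=2039501, q=253109

2039501/253109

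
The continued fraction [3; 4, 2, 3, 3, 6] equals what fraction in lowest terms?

2074/643

Fold from the inside: start with 6/1.
  3 + 1/6 = 19/6
  3 + 6/19 = 63/19
  2 + 19/63 = 145/63
  4 + 63/145 = 643/145
  3 + 145/643 = 2074/643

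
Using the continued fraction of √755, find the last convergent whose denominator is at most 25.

√755 = [27; 2, 10, 2, 54, …] (period length 4).
Convergents:
  p_0/q_0 = 27/1
  p_1/q_1 = 55/2
  p_2/q_2 = 577/21
  p_3/q_3 = 1209/44
q_2 = 21 ≤ 25 < 44 = q_3, so the answer is 577/21.

577/21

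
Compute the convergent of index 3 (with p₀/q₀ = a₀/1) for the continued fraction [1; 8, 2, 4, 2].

Using pₖ = aₖpₖ₋₁ + pₖ₋₂, qₖ = aₖqₖ₋₁ + qₖ₋₂ (with p₋₁=1, p₋₂=0, q₋₁=0, q₋₂=1):
  k=0: a=1, p=1, q=1
  k=1: a=8, p=9, q=8
  k=2: a=2, p=19, q=17
  k=3: a=4, p=85, q=76

85/76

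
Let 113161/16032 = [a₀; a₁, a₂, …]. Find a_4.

3

113161 = 7·16032 + 937   →  a_0 = 7
16032 = 17·937 + 103   →  a_1 = 17
937 = 9·103 + 10   →  a_2 = 9
103 = 10·10 + 3   →  a_3 = 10
10 = 3·3 + 1   →  a_4 = 3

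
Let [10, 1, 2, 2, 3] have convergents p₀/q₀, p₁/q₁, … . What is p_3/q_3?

75/7

Using pₖ = aₖpₖ₋₁ + pₖ₋₂, qₖ = aₖqₖ₋₁ + qₖ₋₂ (with p₋₁=1, p₋₂=0, q₋₁=0, q₋₂=1):
  k=0: a=10, p=10, q=1
  k=1: a=1, p=11, q=1
  k=2: a=2, p=32, q=3
  k=3: a=2, p=75, q=7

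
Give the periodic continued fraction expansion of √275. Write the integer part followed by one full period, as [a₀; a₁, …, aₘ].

[16; 1, 1, 2, 1, 1, 32]

a₀ = ⌊√275⌋ = 16.
With m₀=0, d₀=1 and mₖ₊₁ = dₖaₖ − mₖ, dₖ₊₁ = (n − mₖ₊₁²)/dₖ, aₖ₊₁ = ⌊(a₀+mₖ₊₁)/dₖ₊₁⌋:
  k=1: m=16, d=19, a=1
  k=2: m=3, d=14, a=1
  k=3: m=11, d=11, a=2
  k=4: m=11, d=14, a=1
  k=5: m=3, d=19, a=1
  k=6: m=16, d=1, a=32
d=1 and a=2a₀=32 at k=6, so the next step gives (m, d) = (16, 19) again — its k=1 value — and the period has length 6.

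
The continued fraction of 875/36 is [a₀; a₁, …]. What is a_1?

3

875 = 24·36 + 11   →  a_0 = 24
36 = 3·11 + 3   →  a_1 = 3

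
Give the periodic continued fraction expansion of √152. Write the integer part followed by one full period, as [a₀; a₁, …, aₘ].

[12; 3, 24]

a₀ = ⌊√152⌋ = 12.
With m₀=0, d₀=1 and mₖ₊₁ = dₖaₖ − mₖ, dₖ₊₁ = (n − mₖ₊₁²)/dₖ, aₖ₊₁ = ⌊(a₀+mₖ₊₁)/dₖ₊₁⌋:
  k=1: m=12, d=8, a=3
  k=2: m=12, d=1, a=24
d=1 and a=2a₀=24 at k=2, so the next step gives (m, d) = (12, 8) again — its k=1 value — and the period has length 2.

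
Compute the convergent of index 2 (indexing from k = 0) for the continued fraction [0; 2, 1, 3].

1/3

Using pₖ = aₖpₖ₋₁ + pₖ₋₂, qₖ = aₖqₖ₋₁ + qₖ₋₂ (with p₋₁=1, p₋₂=0, q₋₁=0, q₋₂=1):
  k=0: a=0, p=0, q=1
  k=1: a=2, p=1, q=2
  k=2: a=1, p=1, q=3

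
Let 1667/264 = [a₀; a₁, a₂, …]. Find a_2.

5

1667 = 6·264 + 83   →  a_0 = 6
264 = 3·83 + 15   →  a_1 = 3
83 = 5·15 + 8   →  a_2 = 5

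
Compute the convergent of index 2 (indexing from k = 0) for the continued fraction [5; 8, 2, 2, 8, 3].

87/17

Using pₖ = aₖpₖ₋₁ + pₖ₋₂, qₖ = aₖqₖ₋₁ + qₖ₋₂ (with p₋₁=1, p₋₂=0, q₋₁=0, q₋₂=1):
  k=0: a=5, p=5, q=1
  k=1: a=8, p=41, q=8
  k=2: a=2, p=87, q=17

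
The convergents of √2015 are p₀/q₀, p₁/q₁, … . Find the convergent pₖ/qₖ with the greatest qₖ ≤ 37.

404/9

√2015 = [44; 1, 7, 1, 88, …] (period length 4).
Convergents:
  p_0/q_0 = 44/1
  p_1/q_1 = 45/1
  p_2/q_2 = 359/8
  p_3/q_3 = 404/9
  p_4/q_4 = 35911/800
q_3 = 9 ≤ 37 < 800 = q_4, so the answer is 404/9.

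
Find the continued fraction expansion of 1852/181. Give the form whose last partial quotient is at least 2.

[10; 4, 3, 4, 3]

1852 = 10×181 + 42
181 = 4×42 + 13
42 = 3×13 + 3
13 = 4×3 + 1
3 = 3×1 + 0  (stop)
So 1852/181 = [10; 4, 3, 4, 3].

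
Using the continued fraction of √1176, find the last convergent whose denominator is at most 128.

1406/41

√1176 = [34; 3, 2, 2, 2, 3, 68, …] (period length 6).
Convergents:
  p_0/q_0 = 34/1
  p_1/q_1 = 103/3
  p_2/q_2 = 240/7
  p_3/q_3 = 583/17
  p_4/q_4 = 1406/41
  p_5/q_5 = 4801/140
q_4 = 41 ≤ 128 < 140 = q_5, so the answer is 1406/41.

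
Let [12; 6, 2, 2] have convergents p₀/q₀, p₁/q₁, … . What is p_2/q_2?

Using pₖ = aₖpₖ₋₁ + pₖ₋₂, qₖ = aₖqₖ₋₁ + qₖ₋₂ (with p₋₁=1, p₋₂=0, q₋₁=0, q₋₂=1):
  k=0: a=12, p=12, q=1
  k=1: a=6, p=73, q=6
  k=2: a=2, p=158, q=13

158/13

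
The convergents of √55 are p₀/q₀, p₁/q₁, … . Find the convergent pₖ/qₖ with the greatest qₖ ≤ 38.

89/12

√55 = [7; 2, 2, 2, 14, …] (period length 4).
Convergents:
  p_0/q_0 = 7/1
  p_1/q_1 = 15/2
  p_2/q_2 = 37/5
  p_3/q_3 = 89/12
  p_4/q_4 = 1283/173
q_3 = 12 ≤ 38 < 173 = q_4, so the answer is 89/12.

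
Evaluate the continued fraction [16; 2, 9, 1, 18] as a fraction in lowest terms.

Using pₖ = aₖpₖ₋₁ + pₖ₋₂ and qₖ = aₖqₖ₋₁ + qₖ₋₂:
  k=0: a=16, p=16, q=1
  k=1: a=2, p=33, q=2
  k=2: a=9, p=313, q=19
  k=3: a=1, p=346, q=21
  k=4: a=18, p=6541, q=397

6541/397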